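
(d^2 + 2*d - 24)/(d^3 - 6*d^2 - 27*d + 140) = (d + 6)/(d^2 - 2*d - 35)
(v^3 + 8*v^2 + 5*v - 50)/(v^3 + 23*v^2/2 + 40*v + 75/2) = 2*(v - 2)/(2*v + 3)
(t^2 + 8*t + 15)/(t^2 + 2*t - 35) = (t^2 + 8*t + 15)/(t^2 + 2*t - 35)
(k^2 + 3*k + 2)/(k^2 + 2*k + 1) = (k + 2)/(k + 1)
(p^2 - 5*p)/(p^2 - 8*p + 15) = p/(p - 3)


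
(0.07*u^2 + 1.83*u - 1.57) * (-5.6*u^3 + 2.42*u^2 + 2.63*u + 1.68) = -0.392*u^5 - 10.0786*u^4 + 13.4047*u^3 + 1.1311*u^2 - 1.0547*u - 2.6376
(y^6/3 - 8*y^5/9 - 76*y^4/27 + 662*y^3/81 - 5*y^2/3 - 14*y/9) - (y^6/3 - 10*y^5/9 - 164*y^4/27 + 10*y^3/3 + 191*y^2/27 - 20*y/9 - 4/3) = 2*y^5/9 + 88*y^4/27 + 392*y^3/81 - 236*y^2/27 + 2*y/3 + 4/3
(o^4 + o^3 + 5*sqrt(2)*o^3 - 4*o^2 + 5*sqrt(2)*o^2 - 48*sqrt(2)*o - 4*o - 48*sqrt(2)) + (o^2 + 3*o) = o^4 + o^3 + 5*sqrt(2)*o^3 - 3*o^2 + 5*sqrt(2)*o^2 - 48*sqrt(2)*o - o - 48*sqrt(2)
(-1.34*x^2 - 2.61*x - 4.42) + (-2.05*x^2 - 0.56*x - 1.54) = -3.39*x^2 - 3.17*x - 5.96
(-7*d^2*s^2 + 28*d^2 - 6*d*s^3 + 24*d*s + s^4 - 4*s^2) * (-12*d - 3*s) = 84*d^3*s^2 - 336*d^3 + 93*d^2*s^3 - 372*d^2*s + 6*d*s^4 - 24*d*s^2 - 3*s^5 + 12*s^3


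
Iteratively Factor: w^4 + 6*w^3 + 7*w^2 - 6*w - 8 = (w + 2)*(w^3 + 4*w^2 - w - 4) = (w - 1)*(w + 2)*(w^2 + 5*w + 4) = (w - 1)*(w + 1)*(w + 2)*(w + 4)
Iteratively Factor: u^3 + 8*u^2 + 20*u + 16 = (u + 2)*(u^2 + 6*u + 8) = (u + 2)^2*(u + 4)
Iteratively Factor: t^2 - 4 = (t - 2)*(t + 2)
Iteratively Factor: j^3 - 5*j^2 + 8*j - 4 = (j - 1)*(j^2 - 4*j + 4) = (j - 2)*(j - 1)*(j - 2)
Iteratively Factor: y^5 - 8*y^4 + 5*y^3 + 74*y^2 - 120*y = (y - 5)*(y^4 - 3*y^3 - 10*y^2 + 24*y) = y*(y - 5)*(y^3 - 3*y^2 - 10*y + 24) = y*(y - 5)*(y + 3)*(y^2 - 6*y + 8) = y*(y - 5)*(y - 2)*(y + 3)*(y - 4)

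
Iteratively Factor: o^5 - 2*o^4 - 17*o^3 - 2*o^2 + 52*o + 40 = (o + 1)*(o^4 - 3*o^3 - 14*o^2 + 12*o + 40) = (o - 5)*(o + 1)*(o^3 + 2*o^2 - 4*o - 8) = (o - 5)*(o - 2)*(o + 1)*(o^2 + 4*o + 4) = (o - 5)*(o - 2)*(o + 1)*(o + 2)*(o + 2)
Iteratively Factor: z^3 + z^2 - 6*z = (z + 3)*(z^2 - 2*z) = z*(z + 3)*(z - 2)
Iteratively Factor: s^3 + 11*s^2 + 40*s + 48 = (s + 4)*(s^2 + 7*s + 12) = (s + 4)^2*(s + 3)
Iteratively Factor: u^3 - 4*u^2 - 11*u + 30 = (u + 3)*(u^2 - 7*u + 10) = (u - 2)*(u + 3)*(u - 5)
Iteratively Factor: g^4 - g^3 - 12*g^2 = (g)*(g^3 - g^2 - 12*g) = g*(g - 4)*(g^2 + 3*g) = g^2*(g - 4)*(g + 3)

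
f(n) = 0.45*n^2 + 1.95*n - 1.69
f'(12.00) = 12.75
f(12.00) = 86.51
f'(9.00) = 10.05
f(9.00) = 52.31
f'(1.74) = 3.52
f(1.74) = 3.07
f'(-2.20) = -0.03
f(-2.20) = -3.80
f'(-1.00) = 1.05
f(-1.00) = -3.19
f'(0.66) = 2.54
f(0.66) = -0.21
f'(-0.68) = 1.34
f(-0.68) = -2.81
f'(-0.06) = 1.90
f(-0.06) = -1.81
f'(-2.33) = -0.15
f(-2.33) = -3.79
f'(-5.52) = -3.02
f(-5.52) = 1.26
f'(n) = 0.9*n + 1.95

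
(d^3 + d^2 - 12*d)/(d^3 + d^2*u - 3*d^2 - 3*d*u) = (d + 4)/(d + u)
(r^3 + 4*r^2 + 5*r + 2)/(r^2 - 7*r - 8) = (r^2 + 3*r + 2)/(r - 8)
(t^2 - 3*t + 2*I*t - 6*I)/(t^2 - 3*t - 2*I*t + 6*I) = (t + 2*I)/(t - 2*I)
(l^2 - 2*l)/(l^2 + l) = (l - 2)/(l + 1)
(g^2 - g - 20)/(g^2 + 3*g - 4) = (g - 5)/(g - 1)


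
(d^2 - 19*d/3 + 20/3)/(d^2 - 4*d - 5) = (d - 4/3)/(d + 1)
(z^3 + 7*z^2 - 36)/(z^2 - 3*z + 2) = (z^2 + 9*z + 18)/(z - 1)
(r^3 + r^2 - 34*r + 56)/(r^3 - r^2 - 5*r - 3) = (-r^3 - r^2 + 34*r - 56)/(-r^3 + r^2 + 5*r + 3)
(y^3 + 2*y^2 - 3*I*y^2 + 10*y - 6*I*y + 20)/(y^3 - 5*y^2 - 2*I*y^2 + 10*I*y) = (y^3 + y^2*(2 - 3*I) + 2*y*(5 - 3*I) + 20)/(y*(y^2 - y*(5 + 2*I) + 10*I))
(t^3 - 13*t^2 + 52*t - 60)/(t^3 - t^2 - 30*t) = (t^2 - 7*t + 10)/(t*(t + 5))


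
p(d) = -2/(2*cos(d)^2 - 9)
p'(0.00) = 0.00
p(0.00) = 0.29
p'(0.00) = 0.00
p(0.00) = 0.29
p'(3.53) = -0.05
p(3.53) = 0.27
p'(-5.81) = -0.06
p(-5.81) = 0.27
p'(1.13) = -0.04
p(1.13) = 0.23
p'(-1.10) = 0.04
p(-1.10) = 0.23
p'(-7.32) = 0.05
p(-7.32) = 0.24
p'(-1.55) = 0.00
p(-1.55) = 0.22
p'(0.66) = -0.06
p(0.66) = 0.26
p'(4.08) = -0.06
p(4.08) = 0.24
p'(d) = -8*sin(d)*cos(d)/(2*cos(d)^2 - 9)^2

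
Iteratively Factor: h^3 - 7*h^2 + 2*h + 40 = (h - 5)*(h^2 - 2*h - 8) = (h - 5)*(h + 2)*(h - 4)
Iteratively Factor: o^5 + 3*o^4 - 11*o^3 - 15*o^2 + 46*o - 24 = (o + 3)*(o^4 - 11*o^2 + 18*o - 8) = (o - 2)*(o + 3)*(o^3 + 2*o^2 - 7*o + 4) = (o - 2)*(o - 1)*(o + 3)*(o^2 + 3*o - 4) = (o - 2)*(o - 1)*(o + 3)*(o + 4)*(o - 1)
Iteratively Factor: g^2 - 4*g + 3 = (g - 3)*(g - 1)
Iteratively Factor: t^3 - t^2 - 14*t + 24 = (t - 2)*(t^2 + t - 12) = (t - 3)*(t - 2)*(t + 4)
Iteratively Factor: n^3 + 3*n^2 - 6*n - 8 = (n + 1)*(n^2 + 2*n - 8) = (n + 1)*(n + 4)*(n - 2)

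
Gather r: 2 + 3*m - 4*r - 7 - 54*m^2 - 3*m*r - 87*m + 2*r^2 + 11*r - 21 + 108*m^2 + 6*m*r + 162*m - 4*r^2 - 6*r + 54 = 54*m^2 + 78*m - 2*r^2 + r*(3*m + 1) + 28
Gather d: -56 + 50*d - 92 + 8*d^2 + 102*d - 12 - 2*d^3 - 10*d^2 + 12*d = -2*d^3 - 2*d^2 + 164*d - 160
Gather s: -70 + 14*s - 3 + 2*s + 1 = 16*s - 72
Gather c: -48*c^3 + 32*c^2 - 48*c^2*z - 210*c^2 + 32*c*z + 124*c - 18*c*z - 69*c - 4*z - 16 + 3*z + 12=-48*c^3 + c^2*(-48*z - 178) + c*(14*z + 55) - z - 4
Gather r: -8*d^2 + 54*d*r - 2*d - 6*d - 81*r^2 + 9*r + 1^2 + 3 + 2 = -8*d^2 - 8*d - 81*r^2 + r*(54*d + 9) + 6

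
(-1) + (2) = 1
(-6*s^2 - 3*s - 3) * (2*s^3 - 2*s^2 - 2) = -12*s^5 + 6*s^4 + 18*s^2 + 6*s + 6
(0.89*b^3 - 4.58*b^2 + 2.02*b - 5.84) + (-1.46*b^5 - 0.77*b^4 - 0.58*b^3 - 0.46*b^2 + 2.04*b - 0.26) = -1.46*b^5 - 0.77*b^4 + 0.31*b^3 - 5.04*b^2 + 4.06*b - 6.1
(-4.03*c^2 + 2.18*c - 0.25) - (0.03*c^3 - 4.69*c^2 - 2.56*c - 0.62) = -0.03*c^3 + 0.66*c^2 + 4.74*c + 0.37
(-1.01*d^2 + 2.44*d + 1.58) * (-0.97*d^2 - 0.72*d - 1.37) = 0.9797*d^4 - 1.6396*d^3 - 1.9057*d^2 - 4.4804*d - 2.1646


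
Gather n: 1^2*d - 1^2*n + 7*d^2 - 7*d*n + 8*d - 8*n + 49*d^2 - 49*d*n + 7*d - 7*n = 56*d^2 + 16*d + n*(-56*d - 16)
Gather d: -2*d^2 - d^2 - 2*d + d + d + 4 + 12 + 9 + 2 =27 - 3*d^2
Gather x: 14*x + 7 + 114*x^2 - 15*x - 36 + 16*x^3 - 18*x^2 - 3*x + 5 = 16*x^3 + 96*x^2 - 4*x - 24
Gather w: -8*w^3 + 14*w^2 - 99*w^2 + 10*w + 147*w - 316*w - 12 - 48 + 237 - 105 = -8*w^3 - 85*w^2 - 159*w + 72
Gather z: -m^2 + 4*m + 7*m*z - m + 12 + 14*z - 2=-m^2 + 3*m + z*(7*m + 14) + 10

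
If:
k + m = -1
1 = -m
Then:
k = 0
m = -1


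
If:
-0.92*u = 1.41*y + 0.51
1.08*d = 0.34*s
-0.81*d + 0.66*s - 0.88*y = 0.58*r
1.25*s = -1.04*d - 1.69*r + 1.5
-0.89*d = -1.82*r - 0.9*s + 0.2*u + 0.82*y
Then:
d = 0.39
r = -0.27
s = 1.24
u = -1.71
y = 0.75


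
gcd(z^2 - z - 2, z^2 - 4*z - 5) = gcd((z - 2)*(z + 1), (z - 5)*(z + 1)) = z + 1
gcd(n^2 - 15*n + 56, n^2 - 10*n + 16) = n - 8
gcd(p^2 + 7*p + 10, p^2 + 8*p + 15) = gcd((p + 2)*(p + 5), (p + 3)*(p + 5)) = p + 5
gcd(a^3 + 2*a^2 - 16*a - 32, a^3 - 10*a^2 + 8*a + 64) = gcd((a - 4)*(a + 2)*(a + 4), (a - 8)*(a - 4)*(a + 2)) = a^2 - 2*a - 8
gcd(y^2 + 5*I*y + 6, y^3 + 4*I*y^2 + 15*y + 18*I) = y + 6*I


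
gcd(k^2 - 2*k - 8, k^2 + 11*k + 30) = 1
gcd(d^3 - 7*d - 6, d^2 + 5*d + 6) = d + 2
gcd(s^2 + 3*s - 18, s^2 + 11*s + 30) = s + 6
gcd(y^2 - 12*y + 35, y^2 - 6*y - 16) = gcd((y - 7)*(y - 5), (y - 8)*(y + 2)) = 1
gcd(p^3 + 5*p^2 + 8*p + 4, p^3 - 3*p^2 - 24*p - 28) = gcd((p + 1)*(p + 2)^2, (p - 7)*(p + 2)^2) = p^2 + 4*p + 4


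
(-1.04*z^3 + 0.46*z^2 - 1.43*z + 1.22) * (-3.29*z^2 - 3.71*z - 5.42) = 3.4216*z^5 + 2.345*z^4 + 8.6349*z^3 - 1.2017*z^2 + 3.2244*z - 6.6124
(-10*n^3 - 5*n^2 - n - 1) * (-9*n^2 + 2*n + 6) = 90*n^5 + 25*n^4 - 61*n^3 - 23*n^2 - 8*n - 6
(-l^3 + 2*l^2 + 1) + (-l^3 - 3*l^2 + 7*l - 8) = -2*l^3 - l^2 + 7*l - 7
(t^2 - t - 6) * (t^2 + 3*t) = t^4 + 2*t^3 - 9*t^2 - 18*t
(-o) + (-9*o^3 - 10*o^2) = -9*o^3 - 10*o^2 - o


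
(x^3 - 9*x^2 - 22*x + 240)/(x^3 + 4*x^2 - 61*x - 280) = (x - 6)/(x + 7)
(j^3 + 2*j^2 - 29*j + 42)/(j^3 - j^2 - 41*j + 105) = (j - 2)/(j - 5)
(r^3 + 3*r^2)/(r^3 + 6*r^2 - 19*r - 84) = r^2/(r^2 + 3*r - 28)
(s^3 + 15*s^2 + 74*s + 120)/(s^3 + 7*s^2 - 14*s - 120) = (s + 4)/(s - 4)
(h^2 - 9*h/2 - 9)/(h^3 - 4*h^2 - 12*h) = (h + 3/2)/(h*(h + 2))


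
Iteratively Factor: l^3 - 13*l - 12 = (l + 1)*(l^2 - l - 12) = (l - 4)*(l + 1)*(l + 3)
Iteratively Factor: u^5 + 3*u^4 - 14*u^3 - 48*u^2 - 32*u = (u + 1)*(u^4 + 2*u^3 - 16*u^2 - 32*u) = (u + 1)*(u + 2)*(u^3 - 16*u) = (u + 1)*(u + 2)*(u + 4)*(u^2 - 4*u) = (u - 4)*(u + 1)*(u + 2)*(u + 4)*(u)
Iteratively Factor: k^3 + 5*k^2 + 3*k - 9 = (k + 3)*(k^2 + 2*k - 3) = (k + 3)^2*(k - 1)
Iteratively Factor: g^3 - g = (g + 1)*(g^2 - g) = g*(g + 1)*(g - 1)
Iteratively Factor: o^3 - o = (o - 1)*(o^2 + o) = (o - 1)*(o + 1)*(o)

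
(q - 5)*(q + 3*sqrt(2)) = q^2 - 5*q + 3*sqrt(2)*q - 15*sqrt(2)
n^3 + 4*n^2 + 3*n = n*(n + 1)*(n + 3)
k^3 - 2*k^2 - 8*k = k*(k - 4)*(k + 2)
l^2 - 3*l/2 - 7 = (l - 7/2)*(l + 2)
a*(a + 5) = a^2 + 5*a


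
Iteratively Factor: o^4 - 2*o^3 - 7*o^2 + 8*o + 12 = (o - 3)*(o^3 + o^2 - 4*o - 4) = (o - 3)*(o + 2)*(o^2 - o - 2) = (o - 3)*(o + 1)*(o + 2)*(o - 2)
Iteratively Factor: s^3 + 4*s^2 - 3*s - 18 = (s - 2)*(s^2 + 6*s + 9) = (s - 2)*(s + 3)*(s + 3)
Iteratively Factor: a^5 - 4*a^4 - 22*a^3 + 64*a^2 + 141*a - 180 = (a + 3)*(a^4 - 7*a^3 - a^2 + 67*a - 60) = (a - 4)*(a + 3)*(a^3 - 3*a^2 - 13*a + 15) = (a - 4)*(a + 3)^2*(a^2 - 6*a + 5) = (a - 5)*(a - 4)*(a + 3)^2*(a - 1)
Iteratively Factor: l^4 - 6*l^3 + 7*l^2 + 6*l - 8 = (l - 1)*(l^3 - 5*l^2 + 2*l + 8) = (l - 4)*(l - 1)*(l^2 - l - 2) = (l - 4)*(l - 1)*(l + 1)*(l - 2)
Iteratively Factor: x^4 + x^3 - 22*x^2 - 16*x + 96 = (x - 4)*(x^3 + 5*x^2 - 2*x - 24) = (x - 4)*(x + 3)*(x^2 + 2*x - 8) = (x - 4)*(x + 3)*(x + 4)*(x - 2)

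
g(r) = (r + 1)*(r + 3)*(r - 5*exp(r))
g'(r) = (1 - 5*exp(r))*(r + 1)*(r + 3) + (r + 1)*(r - 5*exp(r)) + (r + 3)*(r - 5*exp(r)) = -5*r^2*exp(r) + 3*r^2 - 30*r*exp(r) + 8*r - 35*exp(r) + 3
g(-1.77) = 2.48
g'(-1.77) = -1.35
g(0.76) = -65.72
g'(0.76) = -118.95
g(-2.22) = 2.63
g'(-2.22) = 0.78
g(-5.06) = -42.59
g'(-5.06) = 39.26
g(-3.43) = -3.75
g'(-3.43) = 11.15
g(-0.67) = -2.48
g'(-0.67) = -9.79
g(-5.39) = -56.79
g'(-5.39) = 46.95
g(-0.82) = -1.19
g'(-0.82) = -7.60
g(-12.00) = -1188.00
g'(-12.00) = 339.00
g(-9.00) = -432.03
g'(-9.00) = 173.98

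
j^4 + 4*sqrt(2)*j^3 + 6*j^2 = j^2*(j + sqrt(2))*(j + 3*sqrt(2))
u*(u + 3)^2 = u^3 + 6*u^2 + 9*u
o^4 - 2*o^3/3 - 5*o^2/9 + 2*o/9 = o*(o - 1)*(o - 1/3)*(o + 2/3)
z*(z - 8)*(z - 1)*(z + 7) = z^4 - 2*z^3 - 55*z^2 + 56*z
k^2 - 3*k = k*(k - 3)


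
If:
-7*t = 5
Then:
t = -5/7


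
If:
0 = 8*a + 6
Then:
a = -3/4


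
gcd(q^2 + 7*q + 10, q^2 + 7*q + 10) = q^2 + 7*q + 10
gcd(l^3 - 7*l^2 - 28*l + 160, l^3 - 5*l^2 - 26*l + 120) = l^2 + l - 20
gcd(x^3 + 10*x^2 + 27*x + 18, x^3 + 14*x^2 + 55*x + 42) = x^2 + 7*x + 6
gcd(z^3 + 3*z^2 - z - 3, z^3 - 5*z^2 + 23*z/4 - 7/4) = z - 1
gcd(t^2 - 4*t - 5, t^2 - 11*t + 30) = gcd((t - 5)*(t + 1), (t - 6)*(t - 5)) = t - 5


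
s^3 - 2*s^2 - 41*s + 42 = (s - 7)*(s - 1)*(s + 6)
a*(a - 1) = a^2 - a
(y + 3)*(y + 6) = y^2 + 9*y + 18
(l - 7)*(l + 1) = l^2 - 6*l - 7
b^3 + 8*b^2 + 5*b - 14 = (b - 1)*(b + 2)*(b + 7)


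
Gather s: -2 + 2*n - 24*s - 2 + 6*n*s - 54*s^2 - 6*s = 2*n - 54*s^2 + s*(6*n - 30) - 4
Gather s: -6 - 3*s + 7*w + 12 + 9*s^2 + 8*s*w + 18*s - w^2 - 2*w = 9*s^2 + s*(8*w + 15) - w^2 + 5*w + 6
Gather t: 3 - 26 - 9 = -32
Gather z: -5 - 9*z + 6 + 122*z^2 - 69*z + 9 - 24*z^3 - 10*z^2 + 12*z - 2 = -24*z^3 + 112*z^2 - 66*z + 8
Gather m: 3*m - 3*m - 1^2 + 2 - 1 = 0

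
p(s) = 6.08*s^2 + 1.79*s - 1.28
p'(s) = 12.16*s + 1.79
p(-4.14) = 95.52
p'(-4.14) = -48.55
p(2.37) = 37.11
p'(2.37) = 30.61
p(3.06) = 61.13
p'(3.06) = 39.00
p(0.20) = -0.68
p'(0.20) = 4.22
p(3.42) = 75.96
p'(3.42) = 43.38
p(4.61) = 136.18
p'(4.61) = 57.85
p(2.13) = 30.12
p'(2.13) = 27.69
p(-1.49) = 9.55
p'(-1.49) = -16.33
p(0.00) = -1.28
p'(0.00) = 1.79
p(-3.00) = 48.07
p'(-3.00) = -34.69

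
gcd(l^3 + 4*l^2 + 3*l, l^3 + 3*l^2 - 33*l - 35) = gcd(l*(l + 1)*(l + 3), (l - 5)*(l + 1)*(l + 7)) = l + 1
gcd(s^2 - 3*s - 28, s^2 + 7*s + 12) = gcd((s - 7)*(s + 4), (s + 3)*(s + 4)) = s + 4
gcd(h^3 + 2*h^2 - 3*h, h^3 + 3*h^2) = h^2 + 3*h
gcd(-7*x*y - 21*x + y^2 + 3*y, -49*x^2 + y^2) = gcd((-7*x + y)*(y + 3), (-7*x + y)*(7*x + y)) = 7*x - y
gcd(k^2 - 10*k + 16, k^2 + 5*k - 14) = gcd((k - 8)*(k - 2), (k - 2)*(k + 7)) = k - 2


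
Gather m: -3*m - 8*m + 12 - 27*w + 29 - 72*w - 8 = -11*m - 99*w + 33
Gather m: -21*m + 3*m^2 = 3*m^2 - 21*m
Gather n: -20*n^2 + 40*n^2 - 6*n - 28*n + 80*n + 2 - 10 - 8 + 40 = 20*n^2 + 46*n + 24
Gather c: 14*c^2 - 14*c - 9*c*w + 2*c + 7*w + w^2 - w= 14*c^2 + c*(-9*w - 12) + w^2 + 6*w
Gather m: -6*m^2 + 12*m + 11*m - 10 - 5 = -6*m^2 + 23*m - 15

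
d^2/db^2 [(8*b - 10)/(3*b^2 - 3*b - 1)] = 36*((3 - 4*b)*(-3*b^2 + 3*b + 1) - (2*b - 1)^2*(4*b - 5))/(-3*b^2 + 3*b + 1)^3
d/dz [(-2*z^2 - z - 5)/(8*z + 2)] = (-8*z^2 - 4*z + 19)/(2*(16*z^2 + 8*z + 1))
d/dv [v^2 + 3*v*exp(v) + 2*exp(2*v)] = 3*v*exp(v) + 2*v + 4*exp(2*v) + 3*exp(v)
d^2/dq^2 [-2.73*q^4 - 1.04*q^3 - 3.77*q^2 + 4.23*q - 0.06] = -32.76*q^2 - 6.24*q - 7.54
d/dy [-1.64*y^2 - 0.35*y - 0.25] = -3.28*y - 0.35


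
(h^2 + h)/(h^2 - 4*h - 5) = h/(h - 5)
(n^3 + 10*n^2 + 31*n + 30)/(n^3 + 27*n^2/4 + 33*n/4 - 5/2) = 4*(n + 3)/(4*n - 1)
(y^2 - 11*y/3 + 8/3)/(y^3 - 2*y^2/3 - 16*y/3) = (y - 1)/(y*(y + 2))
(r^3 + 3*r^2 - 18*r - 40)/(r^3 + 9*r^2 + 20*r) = (r^2 - 2*r - 8)/(r*(r + 4))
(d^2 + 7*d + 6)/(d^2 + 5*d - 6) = (d + 1)/(d - 1)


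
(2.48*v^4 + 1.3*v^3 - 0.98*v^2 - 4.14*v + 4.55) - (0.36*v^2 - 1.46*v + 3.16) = 2.48*v^4 + 1.3*v^3 - 1.34*v^2 - 2.68*v + 1.39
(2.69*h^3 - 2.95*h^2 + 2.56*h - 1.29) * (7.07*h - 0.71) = 19.0183*h^4 - 22.7664*h^3 + 20.1937*h^2 - 10.9379*h + 0.9159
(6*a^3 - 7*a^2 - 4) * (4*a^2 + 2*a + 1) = 24*a^5 - 16*a^4 - 8*a^3 - 23*a^2 - 8*a - 4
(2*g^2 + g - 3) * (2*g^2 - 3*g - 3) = 4*g^4 - 4*g^3 - 15*g^2 + 6*g + 9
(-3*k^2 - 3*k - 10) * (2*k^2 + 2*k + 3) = -6*k^4 - 12*k^3 - 35*k^2 - 29*k - 30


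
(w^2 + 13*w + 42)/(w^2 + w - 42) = (w + 6)/(w - 6)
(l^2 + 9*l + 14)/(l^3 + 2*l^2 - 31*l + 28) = (l + 2)/(l^2 - 5*l + 4)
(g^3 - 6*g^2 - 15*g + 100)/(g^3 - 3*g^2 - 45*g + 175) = (g + 4)/(g + 7)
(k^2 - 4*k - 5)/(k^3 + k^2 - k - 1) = (k - 5)/(k^2 - 1)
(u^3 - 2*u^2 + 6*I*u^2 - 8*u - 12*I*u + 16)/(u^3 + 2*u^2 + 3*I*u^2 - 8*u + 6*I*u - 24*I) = (u^2 + 6*I*u - 8)/(u^2 + u*(4 + 3*I) + 12*I)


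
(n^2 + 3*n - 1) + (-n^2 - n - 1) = 2*n - 2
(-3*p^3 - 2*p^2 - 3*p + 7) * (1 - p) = 3*p^4 - p^3 + p^2 - 10*p + 7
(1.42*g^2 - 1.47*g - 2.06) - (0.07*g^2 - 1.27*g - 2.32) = 1.35*g^2 - 0.2*g + 0.26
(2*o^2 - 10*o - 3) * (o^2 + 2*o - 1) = 2*o^4 - 6*o^3 - 25*o^2 + 4*o + 3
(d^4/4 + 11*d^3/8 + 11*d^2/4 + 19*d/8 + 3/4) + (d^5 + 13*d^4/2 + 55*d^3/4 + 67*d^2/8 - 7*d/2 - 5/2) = d^5 + 27*d^4/4 + 121*d^3/8 + 89*d^2/8 - 9*d/8 - 7/4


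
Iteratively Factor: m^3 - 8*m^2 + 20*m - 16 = (m - 2)*(m^2 - 6*m + 8) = (m - 4)*(m - 2)*(m - 2)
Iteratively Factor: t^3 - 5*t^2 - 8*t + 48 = (t - 4)*(t^2 - t - 12) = (t - 4)*(t + 3)*(t - 4)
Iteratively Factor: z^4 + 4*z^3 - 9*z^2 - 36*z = (z + 3)*(z^3 + z^2 - 12*z) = (z - 3)*(z + 3)*(z^2 + 4*z) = z*(z - 3)*(z + 3)*(z + 4)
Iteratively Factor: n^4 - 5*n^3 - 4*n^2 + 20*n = (n + 2)*(n^3 - 7*n^2 + 10*n) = n*(n + 2)*(n^2 - 7*n + 10) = n*(n - 2)*(n + 2)*(n - 5)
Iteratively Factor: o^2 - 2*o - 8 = (o - 4)*(o + 2)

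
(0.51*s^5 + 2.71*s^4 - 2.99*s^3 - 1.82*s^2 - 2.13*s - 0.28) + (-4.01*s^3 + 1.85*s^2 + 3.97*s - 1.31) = 0.51*s^5 + 2.71*s^4 - 7.0*s^3 + 0.03*s^2 + 1.84*s - 1.59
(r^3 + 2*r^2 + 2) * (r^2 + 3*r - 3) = r^5 + 5*r^4 + 3*r^3 - 4*r^2 + 6*r - 6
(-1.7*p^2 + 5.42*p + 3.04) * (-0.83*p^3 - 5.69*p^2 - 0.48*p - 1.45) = 1.411*p^5 + 5.1744*p^4 - 32.547*p^3 - 17.4342*p^2 - 9.3182*p - 4.408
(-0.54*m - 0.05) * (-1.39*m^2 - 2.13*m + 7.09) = 0.7506*m^3 + 1.2197*m^2 - 3.7221*m - 0.3545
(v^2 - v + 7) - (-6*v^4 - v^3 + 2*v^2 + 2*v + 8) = 6*v^4 + v^3 - v^2 - 3*v - 1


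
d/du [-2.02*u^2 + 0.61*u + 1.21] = 0.61 - 4.04*u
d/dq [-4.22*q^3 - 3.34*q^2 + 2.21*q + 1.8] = -12.66*q^2 - 6.68*q + 2.21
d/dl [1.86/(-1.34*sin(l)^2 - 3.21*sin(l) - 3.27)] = (4.9848*sin(l) + 5.9706)*cos(l)/(1.34*sin(l)^2 + 3.21*sin(l) + 3.27)^2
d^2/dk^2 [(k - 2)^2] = 2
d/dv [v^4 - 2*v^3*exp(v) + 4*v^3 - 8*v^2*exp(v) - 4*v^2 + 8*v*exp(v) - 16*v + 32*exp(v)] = -2*v^3*exp(v) + 4*v^3 - 14*v^2*exp(v) + 12*v^2 - 8*v*exp(v) - 8*v + 40*exp(v) - 16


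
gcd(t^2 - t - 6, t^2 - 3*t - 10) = t + 2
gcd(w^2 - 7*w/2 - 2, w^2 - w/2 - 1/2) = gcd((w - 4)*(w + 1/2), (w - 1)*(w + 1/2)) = w + 1/2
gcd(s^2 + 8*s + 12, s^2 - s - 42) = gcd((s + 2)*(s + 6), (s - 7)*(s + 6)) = s + 6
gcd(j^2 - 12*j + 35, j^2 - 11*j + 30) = j - 5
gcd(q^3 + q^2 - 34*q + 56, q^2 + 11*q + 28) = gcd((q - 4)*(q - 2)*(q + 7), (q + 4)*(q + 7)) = q + 7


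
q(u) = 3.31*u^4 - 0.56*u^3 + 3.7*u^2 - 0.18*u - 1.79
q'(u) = 13.24*u^3 - 1.68*u^2 + 7.4*u - 0.18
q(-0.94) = 4.70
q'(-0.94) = -19.62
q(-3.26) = 431.37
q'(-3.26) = -500.87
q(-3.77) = 750.12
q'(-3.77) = -761.39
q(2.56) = 154.77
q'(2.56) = 229.88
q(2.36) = 113.71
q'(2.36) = 181.96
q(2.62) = 169.03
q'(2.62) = 245.79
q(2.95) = 266.18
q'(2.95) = 346.93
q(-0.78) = 2.09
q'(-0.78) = -13.26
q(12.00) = 68197.33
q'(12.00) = 22725.42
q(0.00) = -1.79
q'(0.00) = -0.18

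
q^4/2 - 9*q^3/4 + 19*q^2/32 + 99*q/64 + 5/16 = (q/2 + 1/4)*(q - 4)*(q - 5/4)*(q + 1/4)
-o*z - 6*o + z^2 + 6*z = (-o + z)*(z + 6)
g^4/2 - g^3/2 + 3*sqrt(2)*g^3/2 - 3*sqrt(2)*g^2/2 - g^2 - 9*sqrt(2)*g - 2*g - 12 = (g/2 + 1)*(g - 3)*(g + sqrt(2))*(g + 2*sqrt(2))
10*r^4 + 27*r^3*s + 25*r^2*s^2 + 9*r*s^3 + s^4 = (r + s)^2*(2*r + s)*(5*r + s)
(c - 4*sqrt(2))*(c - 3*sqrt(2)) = c^2 - 7*sqrt(2)*c + 24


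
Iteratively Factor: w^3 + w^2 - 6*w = (w - 2)*(w^2 + 3*w) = w*(w - 2)*(w + 3)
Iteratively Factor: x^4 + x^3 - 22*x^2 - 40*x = (x)*(x^3 + x^2 - 22*x - 40) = x*(x - 5)*(x^2 + 6*x + 8) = x*(x - 5)*(x + 4)*(x + 2)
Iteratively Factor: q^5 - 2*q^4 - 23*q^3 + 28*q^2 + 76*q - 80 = (q - 2)*(q^4 - 23*q^2 - 18*q + 40) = (q - 2)*(q + 2)*(q^3 - 2*q^2 - 19*q + 20) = (q - 2)*(q - 1)*(q + 2)*(q^2 - q - 20) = (q - 2)*(q - 1)*(q + 2)*(q + 4)*(q - 5)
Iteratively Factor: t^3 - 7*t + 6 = (t + 3)*(t^2 - 3*t + 2) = (t - 2)*(t + 3)*(t - 1)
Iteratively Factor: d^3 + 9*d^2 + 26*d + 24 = (d + 2)*(d^2 + 7*d + 12) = (d + 2)*(d + 4)*(d + 3)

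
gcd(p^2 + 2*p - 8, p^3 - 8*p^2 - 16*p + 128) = p + 4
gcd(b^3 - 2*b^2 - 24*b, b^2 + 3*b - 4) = b + 4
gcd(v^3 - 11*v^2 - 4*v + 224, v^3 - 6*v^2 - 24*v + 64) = v^2 - 4*v - 32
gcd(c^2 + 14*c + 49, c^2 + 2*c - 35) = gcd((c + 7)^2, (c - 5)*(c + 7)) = c + 7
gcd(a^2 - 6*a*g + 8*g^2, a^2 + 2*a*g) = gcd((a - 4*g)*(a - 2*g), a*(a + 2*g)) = 1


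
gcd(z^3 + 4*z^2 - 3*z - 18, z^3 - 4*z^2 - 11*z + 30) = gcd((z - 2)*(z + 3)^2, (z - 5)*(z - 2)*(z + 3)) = z^2 + z - 6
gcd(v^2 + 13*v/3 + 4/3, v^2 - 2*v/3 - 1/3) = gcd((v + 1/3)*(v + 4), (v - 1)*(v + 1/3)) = v + 1/3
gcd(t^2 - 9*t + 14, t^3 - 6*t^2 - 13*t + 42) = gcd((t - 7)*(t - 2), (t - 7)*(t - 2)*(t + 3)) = t^2 - 9*t + 14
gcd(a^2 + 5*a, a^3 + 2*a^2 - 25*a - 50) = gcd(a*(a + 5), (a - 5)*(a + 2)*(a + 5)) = a + 5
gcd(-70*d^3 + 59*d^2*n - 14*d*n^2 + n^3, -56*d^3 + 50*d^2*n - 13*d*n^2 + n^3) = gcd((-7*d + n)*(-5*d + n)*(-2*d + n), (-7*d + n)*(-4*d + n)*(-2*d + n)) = 14*d^2 - 9*d*n + n^2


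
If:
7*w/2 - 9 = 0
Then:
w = 18/7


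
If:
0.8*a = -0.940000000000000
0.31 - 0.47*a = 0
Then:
No Solution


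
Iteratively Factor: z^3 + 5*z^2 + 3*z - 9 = (z + 3)*(z^2 + 2*z - 3) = (z + 3)^2*(z - 1)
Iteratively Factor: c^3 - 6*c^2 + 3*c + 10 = (c + 1)*(c^2 - 7*c + 10) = (c - 2)*(c + 1)*(c - 5)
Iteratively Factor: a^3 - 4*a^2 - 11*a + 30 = (a - 2)*(a^2 - 2*a - 15) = (a - 5)*(a - 2)*(a + 3)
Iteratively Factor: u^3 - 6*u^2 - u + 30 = (u + 2)*(u^2 - 8*u + 15) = (u - 3)*(u + 2)*(u - 5)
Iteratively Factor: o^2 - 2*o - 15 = (o + 3)*(o - 5)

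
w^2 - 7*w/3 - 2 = (w - 3)*(w + 2/3)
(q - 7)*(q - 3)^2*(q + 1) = q^4 - 12*q^3 + 38*q^2 - 12*q - 63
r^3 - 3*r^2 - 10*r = r*(r - 5)*(r + 2)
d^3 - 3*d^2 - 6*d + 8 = (d - 4)*(d - 1)*(d + 2)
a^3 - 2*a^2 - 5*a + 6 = (a - 3)*(a - 1)*(a + 2)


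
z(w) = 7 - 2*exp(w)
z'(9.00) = -16206.17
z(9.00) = -16199.17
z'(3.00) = -40.17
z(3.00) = -33.17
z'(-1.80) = -0.33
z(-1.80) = 6.67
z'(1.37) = -7.87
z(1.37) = -0.87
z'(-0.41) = -1.33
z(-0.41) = 5.67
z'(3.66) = -77.72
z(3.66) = -70.72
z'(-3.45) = -0.06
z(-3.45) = 6.94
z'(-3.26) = -0.08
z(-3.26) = 6.92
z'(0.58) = -3.57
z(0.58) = 3.43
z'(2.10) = -16.33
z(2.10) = -9.33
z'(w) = -2*exp(w)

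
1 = 1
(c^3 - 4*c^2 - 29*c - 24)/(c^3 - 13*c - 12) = (c - 8)/(c - 4)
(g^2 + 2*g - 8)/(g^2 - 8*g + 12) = (g + 4)/(g - 6)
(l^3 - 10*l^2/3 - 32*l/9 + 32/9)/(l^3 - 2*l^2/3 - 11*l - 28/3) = (9*l^2 + 6*l - 8)/(3*(3*l^2 + 10*l + 7))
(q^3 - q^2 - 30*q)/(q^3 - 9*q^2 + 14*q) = (q^2 - q - 30)/(q^2 - 9*q + 14)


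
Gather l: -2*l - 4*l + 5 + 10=15 - 6*l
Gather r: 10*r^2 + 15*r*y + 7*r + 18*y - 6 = 10*r^2 + r*(15*y + 7) + 18*y - 6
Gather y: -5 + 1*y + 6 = y + 1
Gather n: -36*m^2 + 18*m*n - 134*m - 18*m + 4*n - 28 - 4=-36*m^2 - 152*m + n*(18*m + 4) - 32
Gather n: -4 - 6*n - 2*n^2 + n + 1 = -2*n^2 - 5*n - 3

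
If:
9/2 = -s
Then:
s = -9/2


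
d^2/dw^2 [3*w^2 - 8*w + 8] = 6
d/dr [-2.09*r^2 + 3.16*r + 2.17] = 3.16 - 4.18*r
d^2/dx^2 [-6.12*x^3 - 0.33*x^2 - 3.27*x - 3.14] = -36.72*x - 0.66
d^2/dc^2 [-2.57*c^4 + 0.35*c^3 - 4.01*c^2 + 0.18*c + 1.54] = -30.84*c^2 + 2.1*c - 8.02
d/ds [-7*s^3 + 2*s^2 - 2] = s*(4 - 21*s)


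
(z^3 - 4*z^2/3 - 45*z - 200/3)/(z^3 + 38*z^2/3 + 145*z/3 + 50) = (z - 8)/(z + 6)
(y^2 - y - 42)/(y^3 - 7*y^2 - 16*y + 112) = (y + 6)/(y^2 - 16)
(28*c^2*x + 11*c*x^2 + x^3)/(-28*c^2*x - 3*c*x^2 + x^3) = (7*c + x)/(-7*c + x)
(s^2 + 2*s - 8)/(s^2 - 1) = (s^2 + 2*s - 8)/(s^2 - 1)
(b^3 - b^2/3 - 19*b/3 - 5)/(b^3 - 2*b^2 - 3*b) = (b + 5/3)/b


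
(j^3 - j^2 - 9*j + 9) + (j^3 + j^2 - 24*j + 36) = 2*j^3 - 33*j + 45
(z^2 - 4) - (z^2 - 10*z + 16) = 10*z - 20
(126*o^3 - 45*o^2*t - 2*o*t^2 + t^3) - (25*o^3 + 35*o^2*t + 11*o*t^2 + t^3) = 101*o^3 - 80*o^2*t - 13*o*t^2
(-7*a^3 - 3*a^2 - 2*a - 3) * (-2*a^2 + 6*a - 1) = 14*a^5 - 36*a^4 - 7*a^3 - 3*a^2 - 16*a + 3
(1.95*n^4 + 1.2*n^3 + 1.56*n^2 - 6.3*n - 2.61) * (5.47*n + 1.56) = 10.6665*n^5 + 9.606*n^4 + 10.4052*n^3 - 32.0274*n^2 - 24.1047*n - 4.0716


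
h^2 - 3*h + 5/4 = (h - 5/2)*(h - 1/2)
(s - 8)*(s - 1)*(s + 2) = s^3 - 7*s^2 - 10*s + 16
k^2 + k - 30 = (k - 5)*(k + 6)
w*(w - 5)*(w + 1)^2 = w^4 - 3*w^3 - 9*w^2 - 5*w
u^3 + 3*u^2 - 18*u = u*(u - 3)*(u + 6)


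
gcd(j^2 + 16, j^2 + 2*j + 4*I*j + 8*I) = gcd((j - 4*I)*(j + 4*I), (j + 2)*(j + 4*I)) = j + 4*I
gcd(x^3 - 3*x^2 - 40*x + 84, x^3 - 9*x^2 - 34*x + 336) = x^2 - x - 42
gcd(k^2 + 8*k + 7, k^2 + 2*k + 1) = k + 1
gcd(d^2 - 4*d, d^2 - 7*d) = d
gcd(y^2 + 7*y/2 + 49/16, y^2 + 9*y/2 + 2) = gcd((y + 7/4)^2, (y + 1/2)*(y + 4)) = 1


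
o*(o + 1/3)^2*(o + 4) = o^4 + 14*o^3/3 + 25*o^2/9 + 4*o/9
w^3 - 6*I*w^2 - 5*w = w*(w - 5*I)*(w - I)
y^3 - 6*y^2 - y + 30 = (y - 5)*(y - 3)*(y + 2)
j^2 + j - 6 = (j - 2)*(j + 3)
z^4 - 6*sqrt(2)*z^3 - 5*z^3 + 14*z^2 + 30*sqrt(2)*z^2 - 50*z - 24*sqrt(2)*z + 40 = (z - 4)*(z - 1)*(z - 5*sqrt(2))*(z - sqrt(2))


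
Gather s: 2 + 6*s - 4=6*s - 2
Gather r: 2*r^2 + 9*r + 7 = 2*r^2 + 9*r + 7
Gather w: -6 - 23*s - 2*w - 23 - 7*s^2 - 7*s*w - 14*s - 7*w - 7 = -7*s^2 - 37*s + w*(-7*s - 9) - 36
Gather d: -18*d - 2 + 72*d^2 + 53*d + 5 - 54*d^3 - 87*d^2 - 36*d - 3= -54*d^3 - 15*d^2 - d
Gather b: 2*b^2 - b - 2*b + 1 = 2*b^2 - 3*b + 1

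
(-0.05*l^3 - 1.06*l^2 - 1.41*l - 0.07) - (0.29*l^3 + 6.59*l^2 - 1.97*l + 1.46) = -0.34*l^3 - 7.65*l^2 + 0.56*l - 1.53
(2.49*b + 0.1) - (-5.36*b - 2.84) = 7.85*b + 2.94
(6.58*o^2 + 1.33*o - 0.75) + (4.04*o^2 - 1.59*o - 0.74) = 10.62*o^2 - 0.26*o - 1.49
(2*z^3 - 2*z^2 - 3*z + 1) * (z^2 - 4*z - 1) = 2*z^5 - 10*z^4 + 3*z^3 + 15*z^2 - z - 1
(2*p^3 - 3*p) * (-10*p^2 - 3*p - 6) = -20*p^5 - 6*p^4 + 18*p^3 + 9*p^2 + 18*p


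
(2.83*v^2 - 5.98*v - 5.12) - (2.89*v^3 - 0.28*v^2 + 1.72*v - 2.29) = -2.89*v^3 + 3.11*v^2 - 7.7*v - 2.83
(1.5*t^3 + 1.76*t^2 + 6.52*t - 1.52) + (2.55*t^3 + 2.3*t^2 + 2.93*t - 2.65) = 4.05*t^3 + 4.06*t^2 + 9.45*t - 4.17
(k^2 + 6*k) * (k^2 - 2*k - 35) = k^4 + 4*k^3 - 47*k^2 - 210*k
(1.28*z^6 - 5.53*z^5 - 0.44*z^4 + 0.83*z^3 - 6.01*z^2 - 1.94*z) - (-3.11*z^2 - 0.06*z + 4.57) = 1.28*z^6 - 5.53*z^5 - 0.44*z^4 + 0.83*z^3 - 2.9*z^2 - 1.88*z - 4.57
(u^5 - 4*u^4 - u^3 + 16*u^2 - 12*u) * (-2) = -2*u^5 + 8*u^4 + 2*u^3 - 32*u^2 + 24*u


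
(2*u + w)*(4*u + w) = 8*u^2 + 6*u*w + w^2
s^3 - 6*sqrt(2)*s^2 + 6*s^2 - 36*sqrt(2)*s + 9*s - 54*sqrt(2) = (s + 3)^2*(s - 6*sqrt(2))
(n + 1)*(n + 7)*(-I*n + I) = -I*n^3 - 7*I*n^2 + I*n + 7*I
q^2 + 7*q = q*(q + 7)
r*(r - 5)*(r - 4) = r^3 - 9*r^2 + 20*r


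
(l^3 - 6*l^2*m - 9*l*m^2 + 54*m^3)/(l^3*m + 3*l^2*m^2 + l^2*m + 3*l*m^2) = (l^2 - 9*l*m + 18*m^2)/(l*m*(l + 1))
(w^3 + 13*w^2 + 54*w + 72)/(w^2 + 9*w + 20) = (w^2 + 9*w + 18)/(w + 5)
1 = 1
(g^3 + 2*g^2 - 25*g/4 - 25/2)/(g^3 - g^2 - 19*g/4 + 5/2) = (2*g + 5)/(2*g - 1)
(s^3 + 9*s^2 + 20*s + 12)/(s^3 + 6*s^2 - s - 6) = (s + 2)/(s - 1)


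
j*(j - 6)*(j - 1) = j^3 - 7*j^2 + 6*j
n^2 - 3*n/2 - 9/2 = (n - 3)*(n + 3/2)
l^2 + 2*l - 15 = (l - 3)*(l + 5)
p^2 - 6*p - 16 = (p - 8)*(p + 2)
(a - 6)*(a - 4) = a^2 - 10*a + 24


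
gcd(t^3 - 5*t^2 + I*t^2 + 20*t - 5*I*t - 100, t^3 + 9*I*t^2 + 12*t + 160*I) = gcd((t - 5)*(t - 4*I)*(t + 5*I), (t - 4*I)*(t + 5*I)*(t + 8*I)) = t^2 + I*t + 20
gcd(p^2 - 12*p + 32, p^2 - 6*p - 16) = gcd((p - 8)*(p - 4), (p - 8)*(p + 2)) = p - 8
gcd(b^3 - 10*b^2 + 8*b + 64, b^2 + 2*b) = b + 2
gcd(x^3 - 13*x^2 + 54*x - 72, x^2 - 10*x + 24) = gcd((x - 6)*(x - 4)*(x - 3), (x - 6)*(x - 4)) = x^2 - 10*x + 24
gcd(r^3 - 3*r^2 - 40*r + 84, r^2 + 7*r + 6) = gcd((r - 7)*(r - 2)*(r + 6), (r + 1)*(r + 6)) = r + 6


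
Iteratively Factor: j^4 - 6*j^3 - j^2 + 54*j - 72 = (j - 3)*(j^3 - 3*j^2 - 10*j + 24) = (j - 3)*(j - 2)*(j^2 - j - 12) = (j - 3)*(j - 2)*(j + 3)*(j - 4)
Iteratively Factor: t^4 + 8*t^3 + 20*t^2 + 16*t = (t)*(t^3 + 8*t^2 + 20*t + 16) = t*(t + 4)*(t^2 + 4*t + 4) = t*(t + 2)*(t + 4)*(t + 2)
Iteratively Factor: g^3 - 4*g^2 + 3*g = (g - 1)*(g^2 - 3*g) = (g - 3)*(g - 1)*(g)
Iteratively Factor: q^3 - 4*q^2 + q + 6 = (q + 1)*(q^2 - 5*q + 6) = (q - 2)*(q + 1)*(q - 3)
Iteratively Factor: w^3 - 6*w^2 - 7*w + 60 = (w + 3)*(w^2 - 9*w + 20) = (w - 4)*(w + 3)*(w - 5)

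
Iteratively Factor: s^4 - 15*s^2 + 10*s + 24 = (s + 1)*(s^3 - s^2 - 14*s + 24) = (s - 2)*(s + 1)*(s^2 + s - 12) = (s - 2)*(s + 1)*(s + 4)*(s - 3)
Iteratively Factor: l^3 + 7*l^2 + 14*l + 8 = (l + 4)*(l^2 + 3*l + 2) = (l + 2)*(l + 4)*(l + 1)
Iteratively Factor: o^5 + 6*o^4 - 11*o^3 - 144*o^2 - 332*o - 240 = (o + 2)*(o^4 + 4*o^3 - 19*o^2 - 106*o - 120) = (o + 2)*(o + 4)*(o^3 - 19*o - 30) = (o - 5)*(o + 2)*(o + 4)*(o^2 + 5*o + 6) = (o - 5)*(o + 2)*(o + 3)*(o + 4)*(o + 2)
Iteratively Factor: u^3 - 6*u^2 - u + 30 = (u - 3)*(u^2 - 3*u - 10) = (u - 5)*(u - 3)*(u + 2)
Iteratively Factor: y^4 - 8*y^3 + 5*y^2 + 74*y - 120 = (y - 2)*(y^3 - 6*y^2 - 7*y + 60) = (y - 4)*(y - 2)*(y^2 - 2*y - 15) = (y - 5)*(y - 4)*(y - 2)*(y + 3)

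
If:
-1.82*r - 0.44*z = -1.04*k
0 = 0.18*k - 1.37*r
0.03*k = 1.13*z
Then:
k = 0.00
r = 0.00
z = 0.00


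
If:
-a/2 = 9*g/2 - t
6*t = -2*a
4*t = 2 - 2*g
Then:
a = -27/23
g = 5/23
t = 9/23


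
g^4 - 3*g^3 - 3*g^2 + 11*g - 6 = (g - 3)*(g - 1)^2*(g + 2)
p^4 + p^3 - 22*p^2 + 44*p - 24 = (p - 2)^2*(p - 1)*(p + 6)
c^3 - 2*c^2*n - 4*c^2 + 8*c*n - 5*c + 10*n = (c - 5)*(c + 1)*(c - 2*n)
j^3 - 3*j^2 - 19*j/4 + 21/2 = (j - 7/2)*(j - 3/2)*(j + 2)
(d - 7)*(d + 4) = d^2 - 3*d - 28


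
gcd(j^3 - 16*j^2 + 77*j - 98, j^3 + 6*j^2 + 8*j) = 1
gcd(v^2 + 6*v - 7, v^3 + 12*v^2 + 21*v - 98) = v + 7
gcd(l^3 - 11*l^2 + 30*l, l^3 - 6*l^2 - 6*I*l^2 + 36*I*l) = l^2 - 6*l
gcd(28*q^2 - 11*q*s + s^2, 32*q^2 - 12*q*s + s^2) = 4*q - s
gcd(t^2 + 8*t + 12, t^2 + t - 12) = 1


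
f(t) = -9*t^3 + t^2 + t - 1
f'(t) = -27*t^2 + 2*t + 1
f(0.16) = -0.85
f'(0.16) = 0.63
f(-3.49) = 390.27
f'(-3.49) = -334.84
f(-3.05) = 260.61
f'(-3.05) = -256.27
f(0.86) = -5.12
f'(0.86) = -17.25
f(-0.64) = 1.13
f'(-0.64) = -11.34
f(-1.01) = 8.28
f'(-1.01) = -28.56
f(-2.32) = 114.45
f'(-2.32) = -148.96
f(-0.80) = 3.45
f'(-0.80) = -17.88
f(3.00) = -232.00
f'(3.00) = -236.00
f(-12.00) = 15683.00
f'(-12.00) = -3911.00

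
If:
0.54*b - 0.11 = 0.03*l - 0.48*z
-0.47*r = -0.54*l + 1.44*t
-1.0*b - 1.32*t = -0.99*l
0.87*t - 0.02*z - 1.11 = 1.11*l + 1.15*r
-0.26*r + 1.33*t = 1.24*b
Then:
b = -0.79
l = -1.74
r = 0.16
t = -0.71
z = 1.01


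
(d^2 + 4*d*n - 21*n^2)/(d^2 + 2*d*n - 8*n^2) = (d^2 + 4*d*n - 21*n^2)/(d^2 + 2*d*n - 8*n^2)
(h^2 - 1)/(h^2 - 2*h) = (h^2 - 1)/(h*(h - 2))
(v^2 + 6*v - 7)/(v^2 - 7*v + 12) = (v^2 + 6*v - 7)/(v^2 - 7*v + 12)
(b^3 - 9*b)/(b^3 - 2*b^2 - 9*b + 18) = b/(b - 2)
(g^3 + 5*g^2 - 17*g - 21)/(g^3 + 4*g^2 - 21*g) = (g + 1)/g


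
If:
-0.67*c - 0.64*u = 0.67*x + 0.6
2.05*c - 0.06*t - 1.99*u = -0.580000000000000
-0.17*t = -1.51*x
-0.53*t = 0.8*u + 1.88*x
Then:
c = -0.61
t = 0.37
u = -0.35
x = 0.04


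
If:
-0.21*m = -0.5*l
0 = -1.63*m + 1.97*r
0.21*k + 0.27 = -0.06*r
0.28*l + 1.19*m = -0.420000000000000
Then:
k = -1.21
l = -0.13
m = -0.32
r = -0.27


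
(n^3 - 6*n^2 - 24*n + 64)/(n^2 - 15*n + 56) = (n^2 + 2*n - 8)/(n - 7)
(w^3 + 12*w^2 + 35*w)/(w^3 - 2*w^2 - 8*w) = (w^2 + 12*w + 35)/(w^2 - 2*w - 8)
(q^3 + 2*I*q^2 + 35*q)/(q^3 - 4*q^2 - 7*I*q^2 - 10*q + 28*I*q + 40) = q*(q + 7*I)/(q^2 - 2*q*(2 + I) + 8*I)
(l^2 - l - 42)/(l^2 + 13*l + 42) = (l - 7)/(l + 7)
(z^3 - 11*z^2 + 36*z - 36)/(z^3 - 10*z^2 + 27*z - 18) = (z - 2)/(z - 1)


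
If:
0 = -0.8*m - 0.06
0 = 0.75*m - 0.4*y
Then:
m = -0.08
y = -0.14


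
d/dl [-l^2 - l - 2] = -2*l - 1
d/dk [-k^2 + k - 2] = 1 - 2*k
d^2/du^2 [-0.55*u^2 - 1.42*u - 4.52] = -1.10000000000000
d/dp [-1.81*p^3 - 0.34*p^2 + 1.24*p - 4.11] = -5.43*p^2 - 0.68*p + 1.24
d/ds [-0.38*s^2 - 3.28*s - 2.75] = -0.76*s - 3.28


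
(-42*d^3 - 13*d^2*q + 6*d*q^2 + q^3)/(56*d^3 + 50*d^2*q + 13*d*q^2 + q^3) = (-3*d + q)/(4*d + q)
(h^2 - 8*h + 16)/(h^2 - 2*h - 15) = (-h^2 + 8*h - 16)/(-h^2 + 2*h + 15)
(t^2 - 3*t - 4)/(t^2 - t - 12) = (t + 1)/(t + 3)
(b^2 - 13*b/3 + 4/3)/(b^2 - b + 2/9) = 3*(b - 4)/(3*b - 2)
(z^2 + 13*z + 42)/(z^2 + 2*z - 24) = (z + 7)/(z - 4)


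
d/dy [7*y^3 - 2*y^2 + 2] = y*(21*y - 4)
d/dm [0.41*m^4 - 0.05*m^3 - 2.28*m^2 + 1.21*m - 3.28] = 1.64*m^3 - 0.15*m^2 - 4.56*m + 1.21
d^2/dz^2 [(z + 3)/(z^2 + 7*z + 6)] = 2*((z + 3)*(2*z + 7)^2 - (3*z + 10)*(z^2 + 7*z + 6))/(z^2 + 7*z + 6)^3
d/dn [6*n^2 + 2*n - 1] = 12*n + 2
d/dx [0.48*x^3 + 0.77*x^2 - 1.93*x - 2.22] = 1.44*x^2 + 1.54*x - 1.93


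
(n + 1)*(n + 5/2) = n^2 + 7*n/2 + 5/2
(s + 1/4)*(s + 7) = s^2 + 29*s/4 + 7/4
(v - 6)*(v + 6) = v^2 - 36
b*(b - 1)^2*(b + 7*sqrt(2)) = b^4 - 2*b^3 + 7*sqrt(2)*b^3 - 14*sqrt(2)*b^2 + b^2 + 7*sqrt(2)*b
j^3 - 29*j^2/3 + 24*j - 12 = (j - 6)*(j - 3)*(j - 2/3)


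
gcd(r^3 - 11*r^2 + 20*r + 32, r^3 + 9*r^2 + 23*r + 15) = r + 1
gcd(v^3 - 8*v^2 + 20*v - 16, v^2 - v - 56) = 1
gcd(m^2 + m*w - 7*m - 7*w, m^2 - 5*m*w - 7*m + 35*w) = m - 7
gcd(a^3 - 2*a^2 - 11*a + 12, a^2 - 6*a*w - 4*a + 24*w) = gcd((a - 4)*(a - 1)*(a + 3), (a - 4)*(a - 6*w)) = a - 4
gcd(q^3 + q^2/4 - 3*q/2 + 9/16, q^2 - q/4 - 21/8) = q + 3/2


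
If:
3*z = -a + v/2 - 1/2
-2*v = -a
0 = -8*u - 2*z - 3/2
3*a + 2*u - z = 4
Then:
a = 11/9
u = -5/72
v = 11/18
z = -17/36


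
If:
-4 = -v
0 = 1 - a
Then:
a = 1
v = 4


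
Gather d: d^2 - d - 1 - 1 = d^2 - d - 2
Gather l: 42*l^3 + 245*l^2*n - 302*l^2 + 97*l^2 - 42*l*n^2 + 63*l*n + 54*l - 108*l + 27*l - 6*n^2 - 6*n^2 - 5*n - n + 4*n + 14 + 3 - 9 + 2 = 42*l^3 + l^2*(245*n - 205) + l*(-42*n^2 + 63*n - 27) - 12*n^2 - 2*n + 10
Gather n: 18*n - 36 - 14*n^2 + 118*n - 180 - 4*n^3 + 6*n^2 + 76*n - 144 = -4*n^3 - 8*n^2 + 212*n - 360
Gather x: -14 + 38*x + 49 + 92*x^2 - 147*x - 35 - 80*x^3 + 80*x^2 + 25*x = -80*x^3 + 172*x^2 - 84*x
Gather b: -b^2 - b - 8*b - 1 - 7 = -b^2 - 9*b - 8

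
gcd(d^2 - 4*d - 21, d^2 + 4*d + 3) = d + 3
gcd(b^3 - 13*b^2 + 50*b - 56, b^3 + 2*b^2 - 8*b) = b - 2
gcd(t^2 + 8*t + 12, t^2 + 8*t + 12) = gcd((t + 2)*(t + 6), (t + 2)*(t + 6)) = t^2 + 8*t + 12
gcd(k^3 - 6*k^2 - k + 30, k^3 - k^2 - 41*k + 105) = k^2 - 8*k + 15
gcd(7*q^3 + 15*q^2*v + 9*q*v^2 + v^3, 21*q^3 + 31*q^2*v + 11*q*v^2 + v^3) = 7*q^2 + 8*q*v + v^2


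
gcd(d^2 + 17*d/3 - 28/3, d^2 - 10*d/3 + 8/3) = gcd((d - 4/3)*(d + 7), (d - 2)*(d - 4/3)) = d - 4/3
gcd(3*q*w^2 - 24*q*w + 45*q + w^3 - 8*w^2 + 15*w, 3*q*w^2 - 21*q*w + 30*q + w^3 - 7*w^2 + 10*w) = 3*q*w - 15*q + w^2 - 5*w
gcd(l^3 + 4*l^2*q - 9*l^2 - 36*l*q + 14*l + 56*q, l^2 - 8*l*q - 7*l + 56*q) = l - 7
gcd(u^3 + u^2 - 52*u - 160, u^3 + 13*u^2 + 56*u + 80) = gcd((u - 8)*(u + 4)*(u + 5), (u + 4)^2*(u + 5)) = u^2 + 9*u + 20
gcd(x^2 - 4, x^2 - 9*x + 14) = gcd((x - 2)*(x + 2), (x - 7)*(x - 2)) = x - 2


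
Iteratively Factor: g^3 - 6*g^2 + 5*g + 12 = (g - 3)*(g^2 - 3*g - 4) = (g - 3)*(g + 1)*(g - 4)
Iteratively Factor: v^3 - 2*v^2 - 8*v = (v - 4)*(v^2 + 2*v) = (v - 4)*(v + 2)*(v)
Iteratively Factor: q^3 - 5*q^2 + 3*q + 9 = (q - 3)*(q^2 - 2*q - 3) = (q - 3)*(q + 1)*(q - 3)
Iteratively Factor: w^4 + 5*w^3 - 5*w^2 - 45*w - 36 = (w + 4)*(w^3 + w^2 - 9*w - 9) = (w - 3)*(w + 4)*(w^2 + 4*w + 3) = (w - 3)*(w + 3)*(w + 4)*(w + 1)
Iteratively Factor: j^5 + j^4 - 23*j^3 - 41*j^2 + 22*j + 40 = (j - 1)*(j^4 + 2*j^3 - 21*j^2 - 62*j - 40) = (j - 5)*(j - 1)*(j^3 + 7*j^2 + 14*j + 8) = (j - 5)*(j - 1)*(j + 2)*(j^2 + 5*j + 4) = (j - 5)*(j - 1)*(j + 2)*(j + 4)*(j + 1)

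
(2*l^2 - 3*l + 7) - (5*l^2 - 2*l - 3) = -3*l^2 - l + 10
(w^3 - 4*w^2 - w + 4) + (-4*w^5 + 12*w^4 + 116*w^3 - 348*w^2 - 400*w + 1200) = -4*w^5 + 12*w^4 + 117*w^3 - 352*w^2 - 401*w + 1204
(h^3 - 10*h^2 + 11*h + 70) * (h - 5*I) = h^4 - 10*h^3 - 5*I*h^3 + 11*h^2 + 50*I*h^2 + 70*h - 55*I*h - 350*I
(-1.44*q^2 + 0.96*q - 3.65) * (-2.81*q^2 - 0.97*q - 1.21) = 4.0464*q^4 - 1.3008*q^3 + 11.0677*q^2 + 2.3789*q + 4.4165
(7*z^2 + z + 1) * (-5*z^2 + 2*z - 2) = -35*z^4 + 9*z^3 - 17*z^2 - 2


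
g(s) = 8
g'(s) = 0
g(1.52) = 8.00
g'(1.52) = 0.00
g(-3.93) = 8.00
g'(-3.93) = 0.00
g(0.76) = 8.00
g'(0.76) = 0.00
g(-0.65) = 8.00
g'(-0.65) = 0.00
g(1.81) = 8.00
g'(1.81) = 0.00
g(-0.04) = 8.00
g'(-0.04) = 0.00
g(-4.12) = 8.00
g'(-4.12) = 0.00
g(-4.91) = 8.00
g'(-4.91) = 0.00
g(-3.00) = 8.00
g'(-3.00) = 0.00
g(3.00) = 8.00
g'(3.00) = 0.00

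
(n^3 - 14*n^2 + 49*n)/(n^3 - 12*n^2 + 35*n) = (n - 7)/(n - 5)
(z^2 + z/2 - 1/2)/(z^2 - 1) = (z - 1/2)/(z - 1)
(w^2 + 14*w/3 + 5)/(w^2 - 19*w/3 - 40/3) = (w + 3)/(w - 8)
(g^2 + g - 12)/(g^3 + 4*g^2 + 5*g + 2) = (g^2 + g - 12)/(g^3 + 4*g^2 + 5*g + 2)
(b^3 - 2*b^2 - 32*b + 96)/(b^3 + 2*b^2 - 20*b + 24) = (b^2 - 8*b + 16)/(b^2 - 4*b + 4)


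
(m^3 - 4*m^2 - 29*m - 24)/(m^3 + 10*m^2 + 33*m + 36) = (m^2 - 7*m - 8)/(m^2 + 7*m + 12)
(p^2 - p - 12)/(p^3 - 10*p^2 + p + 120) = (p - 4)/(p^2 - 13*p + 40)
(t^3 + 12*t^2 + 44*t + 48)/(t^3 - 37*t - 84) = (t^2 + 8*t + 12)/(t^2 - 4*t - 21)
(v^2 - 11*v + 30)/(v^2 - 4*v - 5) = (v - 6)/(v + 1)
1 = 1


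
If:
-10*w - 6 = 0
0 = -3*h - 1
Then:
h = -1/3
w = -3/5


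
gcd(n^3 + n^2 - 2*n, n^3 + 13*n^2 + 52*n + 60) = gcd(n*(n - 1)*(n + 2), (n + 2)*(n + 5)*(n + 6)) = n + 2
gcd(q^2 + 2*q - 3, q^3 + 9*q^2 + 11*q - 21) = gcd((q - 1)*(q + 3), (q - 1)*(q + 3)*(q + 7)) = q^2 + 2*q - 3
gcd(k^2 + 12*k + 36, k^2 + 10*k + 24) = k + 6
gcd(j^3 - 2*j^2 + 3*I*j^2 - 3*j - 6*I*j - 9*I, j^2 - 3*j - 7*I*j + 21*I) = j - 3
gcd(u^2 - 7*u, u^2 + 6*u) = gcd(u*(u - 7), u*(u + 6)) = u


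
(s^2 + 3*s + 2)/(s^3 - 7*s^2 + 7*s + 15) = (s + 2)/(s^2 - 8*s + 15)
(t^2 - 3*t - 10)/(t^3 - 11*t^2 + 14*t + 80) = 1/(t - 8)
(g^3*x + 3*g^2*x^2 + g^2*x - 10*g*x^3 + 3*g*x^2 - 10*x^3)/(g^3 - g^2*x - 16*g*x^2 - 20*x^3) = x*(-g^3 - 3*g^2*x - g^2 + 10*g*x^2 - 3*g*x + 10*x^2)/(-g^3 + g^2*x + 16*g*x^2 + 20*x^3)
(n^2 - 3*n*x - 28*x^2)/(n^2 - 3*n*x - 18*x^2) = (-n^2 + 3*n*x + 28*x^2)/(-n^2 + 3*n*x + 18*x^2)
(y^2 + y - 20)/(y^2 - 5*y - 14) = (-y^2 - y + 20)/(-y^2 + 5*y + 14)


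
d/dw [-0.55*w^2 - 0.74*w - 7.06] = -1.1*w - 0.74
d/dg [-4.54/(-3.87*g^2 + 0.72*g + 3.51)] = (3.2688 - 35.1396*g)/(-3.87*g^2 + 0.72*g + 3.51)^2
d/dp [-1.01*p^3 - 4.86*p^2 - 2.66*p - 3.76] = -3.03*p^2 - 9.72*p - 2.66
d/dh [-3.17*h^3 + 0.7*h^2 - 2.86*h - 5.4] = -9.51*h^2 + 1.4*h - 2.86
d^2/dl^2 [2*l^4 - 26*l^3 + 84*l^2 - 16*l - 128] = 24*l^2 - 156*l + 168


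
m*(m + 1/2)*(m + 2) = m^3 + 5*m^2/2 + m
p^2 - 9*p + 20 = (p - 5)*(p - 4)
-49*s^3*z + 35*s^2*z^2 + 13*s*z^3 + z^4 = z*(-s + z)*(7*s + z)^2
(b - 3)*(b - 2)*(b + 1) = b^3 - 4*b^2 + b + 6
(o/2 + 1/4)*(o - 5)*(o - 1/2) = o^3/2 - 5*o^2/2 - o/8 + 5/8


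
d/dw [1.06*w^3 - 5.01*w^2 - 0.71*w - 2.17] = 3.18*w^2 - 10.02*w - 0.71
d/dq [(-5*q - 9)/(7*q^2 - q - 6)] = (-35*q^2 + 5*q + (5*q + 9)*(14*q - 1) + 30)/(-7*q^2 + q + 6)^2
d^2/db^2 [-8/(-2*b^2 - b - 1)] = 16*(-4*b^2 - 2*b + (4*b + 1)^2 - 2)/(2*b^2 + b + 1)^3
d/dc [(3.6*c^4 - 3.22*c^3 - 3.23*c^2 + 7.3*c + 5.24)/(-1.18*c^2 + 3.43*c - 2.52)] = (-8.496*c^5 + 40.8436*c^4 - 58.3772*c^3 + 21.8783*c^2 + 28.6456*c - 36.3692)/(1.3924*c^4 - 8.0948*c^3 + 17.7121*c^2 - 17.2872*c + 6.3504)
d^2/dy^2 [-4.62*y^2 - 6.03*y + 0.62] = -9.24000000000000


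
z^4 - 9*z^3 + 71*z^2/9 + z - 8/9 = (z - 8)*(z - 1)*(z - 1/3)*(z + 1/3)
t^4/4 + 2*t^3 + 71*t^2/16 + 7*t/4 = t*(t/4 + 1)*(t + 1/2)*(t + 7/2)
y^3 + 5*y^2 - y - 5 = (y - 1)*(y + 1)*(y + 5)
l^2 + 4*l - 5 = (l - 1)*(l + 5)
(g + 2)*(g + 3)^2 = g^3 + 8*g^2 + 21*g + 18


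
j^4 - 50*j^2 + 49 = (j - 7)*(j - 1)*(j + 1)*(j + 7)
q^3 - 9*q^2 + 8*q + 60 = (q - 6)*(q - 5)*(q + 2)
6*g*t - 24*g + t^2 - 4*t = (6*g + t)*(t - 4)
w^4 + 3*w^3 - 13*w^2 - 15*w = w*(w - 3)*(w + 1)*(w + 5)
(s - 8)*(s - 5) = s^2 - 13*s + 40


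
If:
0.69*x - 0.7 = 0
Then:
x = 1.01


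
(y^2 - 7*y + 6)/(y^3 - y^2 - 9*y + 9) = (y - 6)/(y^2 - 9)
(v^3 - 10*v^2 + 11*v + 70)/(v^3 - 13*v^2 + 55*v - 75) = (v^2 - 5*v - 14)/(v^2 - 8*v + 15)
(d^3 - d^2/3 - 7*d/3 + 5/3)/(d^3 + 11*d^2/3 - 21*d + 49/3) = (3*d^2 + 2*d - 5)/(3*d^2 + 14*d - 49)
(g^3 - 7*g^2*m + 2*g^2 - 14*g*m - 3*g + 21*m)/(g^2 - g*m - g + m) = (g^2 - 7*g*m + 3*g - 21*m)/(g - m)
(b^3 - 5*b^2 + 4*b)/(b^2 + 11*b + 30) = b*(b^2 - 5*b + 4)/(b^2 + 11*b + 30)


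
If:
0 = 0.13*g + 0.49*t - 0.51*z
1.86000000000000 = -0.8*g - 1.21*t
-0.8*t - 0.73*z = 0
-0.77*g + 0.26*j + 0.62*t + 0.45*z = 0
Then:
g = -2.86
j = -8.65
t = 0.35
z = -0.39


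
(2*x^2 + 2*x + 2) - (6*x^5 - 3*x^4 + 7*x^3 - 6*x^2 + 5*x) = -6*x^5 + 3*x^4 - 7*x^3 + 8*x^2 - 3*x + 2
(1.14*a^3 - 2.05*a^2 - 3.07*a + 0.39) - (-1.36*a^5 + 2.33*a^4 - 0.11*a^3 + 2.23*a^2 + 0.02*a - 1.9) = 1.36*a^5 - 2.33*a^4 + 1.25*a^3 - 4.28*a^2 - 3.09*a + 2.29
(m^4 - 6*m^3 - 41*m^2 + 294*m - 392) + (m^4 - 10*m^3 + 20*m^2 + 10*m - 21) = 2*m^4 - 16*m^3 - 21*m^2 + 304*m - 413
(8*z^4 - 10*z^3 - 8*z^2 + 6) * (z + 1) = 8*z^5 - 2*z^4 - 18*z^3 - 8*z^2 + 6*z + 6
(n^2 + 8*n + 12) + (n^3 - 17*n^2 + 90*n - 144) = n^3 - 16*n^2 + 98*n - 132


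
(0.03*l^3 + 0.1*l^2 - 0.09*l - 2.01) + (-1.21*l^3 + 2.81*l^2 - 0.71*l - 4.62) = -1.18*l^3 + 2.91*l^2 - 0.8*l - 6.63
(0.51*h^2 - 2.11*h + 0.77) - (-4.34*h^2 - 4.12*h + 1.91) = 4.85*h^2 + 2.01*h - 1.14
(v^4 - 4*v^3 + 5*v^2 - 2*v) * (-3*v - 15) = -3*v^5 - 3*v^4 + 45*v^3 - 69*v^2 + 30*v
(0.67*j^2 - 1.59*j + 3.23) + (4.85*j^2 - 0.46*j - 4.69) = 5.52*j^2 - 2.05*j - 1.46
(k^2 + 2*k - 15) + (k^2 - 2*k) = 2*k^2 - 15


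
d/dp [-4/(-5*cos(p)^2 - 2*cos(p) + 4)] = 8*(5*cos(p) + 1)*sin(p)/(5*cos(p)^2 + 2*cos(p) - 4)^2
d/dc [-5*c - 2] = -5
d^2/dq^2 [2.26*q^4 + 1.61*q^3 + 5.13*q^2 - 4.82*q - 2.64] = 27.12*q^2 + 9.66*q + 10.26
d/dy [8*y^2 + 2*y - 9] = 16*y + 2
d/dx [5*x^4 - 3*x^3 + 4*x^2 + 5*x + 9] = 20*x^3 - 9*x^2 + 8*x + 5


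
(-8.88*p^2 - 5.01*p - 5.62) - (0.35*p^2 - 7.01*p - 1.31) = -9.23*p^2 + 2.0*p - 4.31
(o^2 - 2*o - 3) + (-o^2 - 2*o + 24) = 21 - 4*o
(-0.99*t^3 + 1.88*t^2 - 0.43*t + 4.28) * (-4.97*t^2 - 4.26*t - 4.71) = 4.9203*t^5 - 5.1262*t^4 - 1.2088*t^3 - 28.2946*t^2 - 16.2075*t - 20.1588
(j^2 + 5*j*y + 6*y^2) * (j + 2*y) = j^3 + 7*j^2*y + 16*j*y^2 + 12*y^3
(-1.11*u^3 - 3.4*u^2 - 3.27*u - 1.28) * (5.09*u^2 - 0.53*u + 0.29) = -5.6499*u^5 - 16.7177*u^4 - 15.1642*u^3 - 5.7681*u^2 - 0.2699*u - 0.3712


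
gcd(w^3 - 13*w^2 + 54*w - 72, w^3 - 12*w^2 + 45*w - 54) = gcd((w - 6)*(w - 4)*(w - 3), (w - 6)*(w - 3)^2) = w^2 - 9*w + 18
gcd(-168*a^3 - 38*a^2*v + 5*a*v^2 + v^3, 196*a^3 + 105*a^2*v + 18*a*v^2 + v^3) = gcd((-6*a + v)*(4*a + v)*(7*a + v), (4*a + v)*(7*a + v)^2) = 28*a^2 + 11*a*v + v^2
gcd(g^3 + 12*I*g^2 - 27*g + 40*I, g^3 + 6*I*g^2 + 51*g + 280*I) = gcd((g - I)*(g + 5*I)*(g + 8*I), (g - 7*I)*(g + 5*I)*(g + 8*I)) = g^2 + 13*I*g - 40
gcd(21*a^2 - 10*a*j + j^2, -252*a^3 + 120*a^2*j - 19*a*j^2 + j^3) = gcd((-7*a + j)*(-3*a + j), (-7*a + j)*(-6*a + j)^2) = 7*a - j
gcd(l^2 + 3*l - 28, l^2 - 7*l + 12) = l - 4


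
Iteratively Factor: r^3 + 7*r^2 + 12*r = (r + 3)*(r^2 + 4*r) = (r + 3)*(r + 4)*(r)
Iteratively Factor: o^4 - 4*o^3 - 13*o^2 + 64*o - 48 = (o - 3)*(o^3 - o^2 - 16*o + 16) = (o - 3)*(o + 4)*(o^2 - 5*o + 4) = (o - 3)*(o - 1)*(o + 4)*(o - 4)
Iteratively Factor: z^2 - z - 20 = (z + 4)*(z - 5)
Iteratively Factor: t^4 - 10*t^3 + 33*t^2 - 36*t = (t - 3)*(t^3 - 7*t^2 + 12*t) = (t - 4)*(t - 3)*(t^2 - 3*t) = t*(t - 4)*(t - 3)*(t - 3)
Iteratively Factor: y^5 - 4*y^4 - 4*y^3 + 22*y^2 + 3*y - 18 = (y - 1)*(y^4 - 3*y^3 - 7*y^2 + 15*y + 18) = (y - 1)*(y + 2)*(y^3 - 5*y^2 + 3*y + 9) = (y - 3)*(y - 1)*(y + 2)*(y^2 - 2*y - 3) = (y - 3)^2*(y - 1)*(y + 2)*(y + 1)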